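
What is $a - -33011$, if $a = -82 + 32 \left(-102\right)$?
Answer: $29665$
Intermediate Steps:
$a = -3346$ ($a = -82 - 3264 = -3346$)
$a - -33011 = -3346 - -33011 = -3346 + 33011 = 29665$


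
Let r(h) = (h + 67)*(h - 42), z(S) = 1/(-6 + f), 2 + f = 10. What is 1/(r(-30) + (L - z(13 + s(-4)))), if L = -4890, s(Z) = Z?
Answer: -2/15109 ≈ -0.00013237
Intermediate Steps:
f = 8 (f = -2 + 10 = 8)
z(S) = 1/2 (z(S) = 1/(-6 + 8) = 1/2)
r(h) = (-42 + h)*(67 + h) (r(h) = (67 + h)*(-42 + h) = (-42 + h)*(67 + h))
1/(r(-30) + (L - z(13 + s(-4)))) = 1/((-2814 + (-30)**2 + 25*(-30)) + (-4890 - 1*1/2)) = 1/((-2814 + 900 - 750) + (-4890 - 1/2)) = 1/(-2664 - 9781/2) = 1/(-15109/2) = -2/15109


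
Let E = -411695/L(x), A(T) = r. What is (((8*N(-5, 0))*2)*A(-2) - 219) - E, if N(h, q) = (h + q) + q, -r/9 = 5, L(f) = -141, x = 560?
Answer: 65026/141 ≈ 461.18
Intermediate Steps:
r = -45 (r = -9*5 = -45)
A(T) = -45
N(h, q) = h + 2*q
E = 411695/141 (E = -411695/(-141) = -411695*(-1/141) = 411695/141 ≈ 2919.8)
(((8*N(-5, 0))*2)*A(-2) - 219) - E = (((8*(-5 + 2*0))*2)*(-45) - 219) - 1*411695/141 = (((8*(-5 + 0))*2)*(-45) - 219) - 411695/141 = (((8*(-5))*2)*(-45) - 219) - 411695/141 = (-40*2*(-45) - 219) - 411695/141 = (-80*(-45) - 219) - 411695/141 = (3600 - 219) - 411695/141 = 3381 - 411695/141 = 65026/141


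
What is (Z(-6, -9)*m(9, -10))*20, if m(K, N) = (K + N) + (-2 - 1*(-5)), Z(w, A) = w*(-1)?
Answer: 240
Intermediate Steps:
Z(w, A) = -w
m(K, N) = 3 + K + N (m(K, N) = (K + N) + (-2 + 5) = (K + N) + 3 = 3 + K + N)
(Z(-6, -9)*m(9, -10))*20 = ((-1*(-6))*(3 + 9 - 10))*20 = (6*2)*20 = 12*20 = 240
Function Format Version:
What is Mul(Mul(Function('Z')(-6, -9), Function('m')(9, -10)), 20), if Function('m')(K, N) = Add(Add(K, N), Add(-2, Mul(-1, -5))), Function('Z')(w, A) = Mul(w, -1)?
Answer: 240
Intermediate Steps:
Function('Z')(w, A) = Mul(-1, w)
Function('m')(K, N) = Add(3, K, N) (Function('m')(K, N) = Add(Add(K, N), Add(-2, 5)) = Add(Add(K, N), 3) = Add(3, K, N))
Mul(Mul(Function('Z')(-6, -9), Function('m')(9, -10)), 20) = Mul(Mul(Mul(-1, -6), Add(3, 9, -10)), 20) = Mul(Mul(6, 2), 20) = Mul(12, 20) = 240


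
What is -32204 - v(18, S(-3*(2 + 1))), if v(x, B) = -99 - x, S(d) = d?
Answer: -32087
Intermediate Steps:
-32204 - v(18, S(-3*(2 + 1))) = -32204 - (-99 - 1*18) = -32204 - (-99 - 18) = -32204 - 1*(-117) = -32204 + 117 = -32087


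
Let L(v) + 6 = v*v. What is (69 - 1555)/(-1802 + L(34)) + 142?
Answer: 47035/326 ≈ 144.28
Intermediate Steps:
L(v) = -6 + v**2 (L(v) = -6 + v*v = -6 + v**2)
(69 - 1555)/(-1802 + L(34)) + 142 = (69 - 1555)/(-1802 + (-6 + 34**2)) + 142 = -1486/(-1802 + (-6 + 1156)) + 142 = -1486/(-1802 + 1150) + 142 = -1486/(-652) + 142 = -1486*(-1/652) + 142 = 743/326 + 142 = 47035/326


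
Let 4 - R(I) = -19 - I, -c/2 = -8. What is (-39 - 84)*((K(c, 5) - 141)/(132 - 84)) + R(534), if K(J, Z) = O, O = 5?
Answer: 1811/2 ≈ 905.50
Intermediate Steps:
c = 16 (c = -2*(-8) = 16)
K(J, Z) = 5
R(I) = 23 + I (R(I) = 4 - (-19 - I) = 4 + (19 + I) = 23 + I)
(-39 - 84)*((K(c, 5) - 141)/(132 - 84)) + R(534) = (-39 - 84)*((5 - 141)/(132 - 84)) + (23 + 534) = -(-16728)/48 + 557 = -123*(-17/6) + 557 = 697/2 + 557 = 1811/2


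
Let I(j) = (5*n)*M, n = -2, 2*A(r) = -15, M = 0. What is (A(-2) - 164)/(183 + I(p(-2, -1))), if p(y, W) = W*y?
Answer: -343/366 ≈ -0.93716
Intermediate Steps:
A(r) = -15/2 (A(r) = (1/2)*(-15) = -15/2)
I(j) = 0 (I(j) = (5*(-2))*0 = -10*0 = 0)
(A(-2) - 164)/(183 + I(p(-2, -1))) = (-15/2 - 164)/(183 + 0) = -343/2/183 = -343/2*1/183 = -343/366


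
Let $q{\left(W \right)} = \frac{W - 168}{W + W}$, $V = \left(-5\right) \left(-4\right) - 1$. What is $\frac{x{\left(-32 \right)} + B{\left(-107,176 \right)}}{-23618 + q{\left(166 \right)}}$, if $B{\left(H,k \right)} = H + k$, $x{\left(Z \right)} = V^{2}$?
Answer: $- \frac{71380}{3920589} \approx -0.018206$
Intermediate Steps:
$V = 19$ ($V = 20 - 1 = 19$)
$x{\left(Z \right)} = 361$ ($x{\left(Z \right)} = 19^{2} = 361$)
$q{\left(W \right)} = \frac{-168 + W}{2 W}$
$\frac{x{\left(-32 \right)} + B{\left(-107,176 \right)}}{-23618 + q{\left(166 \right)}} = \frac{361 + \left(-107 + 176\right)}{-23618 + \frac{-168 + 166}{2 \cdot 166}} = \frac{361 + 69}{-23618 + \frac{1}{2} \cdot \frac{1}{166} \left(-2\right)} = \frac{430}{-23618 - \frac{1}{166}} = \frac{430}{- \frac{3920589}{166}} = 430 \left(- \frac{166}{3920589}\right) = - \frac{71380}{3920589}$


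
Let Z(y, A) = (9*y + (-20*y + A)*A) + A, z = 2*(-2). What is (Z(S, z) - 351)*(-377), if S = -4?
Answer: 262015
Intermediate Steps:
z = -4
Z(y, A) = A + 9*y + A*(A - 20*y) (Z(y, A) = (9*y + (A - 20*y)*A) + A = (9*y + A*(A - 20*y)) + A = A + 9*y + A*(A - 20*y))
(Z(S, z) - 351)*(-377) = ((-4 + (-4)² + 9*(-4) - 20*(-4)*(-4)) - 351)*(-377) = ((-4 + 16 - 36 - 320) - 351)*(-377) = (-344 - 351)*(-377) = -695*(-377) = 262015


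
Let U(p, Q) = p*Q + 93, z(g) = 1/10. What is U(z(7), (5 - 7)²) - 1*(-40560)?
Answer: 203267/5 ≈ 40653.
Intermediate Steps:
z(g) = ⅒
U(p, Q) = 93 + Q*p (U(p, Q) = Q*p + 93 = 93 + Q*p)
U(z(7), (5 - 7)²) - 1*(-40560) = (93 + (5 - 7)²*(⅒)) - 1*(-40560) = (93 + (-2)²*(⅒)) + 40560 = (93 + 4*(⅒)) + 40560 = (93 + ⅖) + 40560 = 467/5 + 40560 = 203267/5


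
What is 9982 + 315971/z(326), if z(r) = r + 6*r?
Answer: 23094895/2282 ≈ 10120.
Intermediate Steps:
z(r) = 7*r
9982 + 315971/z(326) = 9982 + 315971/((7*326)) = 9982 + 315971/2282 = 23094895/2282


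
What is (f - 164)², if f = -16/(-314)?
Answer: 662547600/24649 ≈ 26879.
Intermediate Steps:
f = 8/157 (f = -16*(-1/314) = 8/157 ≈ 0.050955)
(f - 164)² = (8/157 - 164)² = (-25740/157)² = 662547600/24649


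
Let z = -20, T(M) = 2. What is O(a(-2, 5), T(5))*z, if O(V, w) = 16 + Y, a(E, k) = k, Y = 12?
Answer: -560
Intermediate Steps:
O(V, w) = 28 (O(V, w) = 16 + 12 = 28)
O(a(-2, 5), T(5))*z = 28*(-20) = -560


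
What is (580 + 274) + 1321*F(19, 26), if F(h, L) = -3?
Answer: -3109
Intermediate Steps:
(580 + 274) + 1321*F(19, 26) = (580 + 274) + 1321*(-3) = 854 - 3963 = -3109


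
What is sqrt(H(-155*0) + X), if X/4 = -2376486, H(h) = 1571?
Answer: I*sqrt(9504373) ≈ 3082.9*I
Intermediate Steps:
X = -9505944 (X = 4*(-2376486) = -9505944)
sqrt(H(-155*0) + X) = sqrt(1571 - 9505944) = sqrt(-9504373) = I*sqrt(9504373)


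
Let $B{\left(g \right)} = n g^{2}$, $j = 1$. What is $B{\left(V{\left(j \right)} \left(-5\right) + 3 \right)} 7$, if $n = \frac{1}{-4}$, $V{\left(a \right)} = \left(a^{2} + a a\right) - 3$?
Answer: $-112$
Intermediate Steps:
$V{\left(a \right)} = -3 + 2 a^{2}$ ($V{\left(a \right)} = \left(a^{2} + a^{2}\right) - 3 = 2 a^{2} - 3 = -3 + 2 a^{2}$)
$n = - \frac{1}{4} \approx -0.25$
$B{\left(g \right)} = - \frac{g^{2}}{4}$
$B{\left(V{\left(j \right)} \left(-5\right) + 3 \right)} 7 = - \frac{\left(\left(-3 + 2 \cdot 1^{2}\right) \left(-5\right) + 3\right)^{2}}{4} \cdot 7 = - \frac{\left(\left(-3 + 2 \cdot 1\right) \left(-5\right) + 3\right)^{2}}{4} \cdot 7 = - \frac{\left(\left(-3 + 2\right) \left(-5\right) + 3\right)^{2}}{4} \cdot 7 = - \frac{\left(\left(-1\right) \left(-5\right) + 3\right)^{2}}{4} \cdot 7 = - \frac{\left(5 + 3\right)^{2}}{4} \cdot 7 = - \frac{8^{2}}{4} \cdot 7 = \left(- \frac{1}{4}\right) 64 \cdot 7 = \left(-16\right) 7 = -112$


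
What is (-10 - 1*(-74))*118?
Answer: 7552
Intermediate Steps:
(-10 - 1*(-74))*118 = (-10 + 74)*118 = 64*118 = 7552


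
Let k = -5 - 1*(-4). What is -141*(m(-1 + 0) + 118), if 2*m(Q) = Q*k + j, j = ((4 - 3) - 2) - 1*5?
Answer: -32571/2 ≈ -16286.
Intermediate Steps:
k = -1 (k = -5 + 4 = -1)
j = -6 (j = (1 - 2) - 5 = -1 - 5 = -6)
m(Q) = -3 - Q/2 (m(Q) = (Q*(-1) - 6)/2 = (-Q - 6)/2 = (-6 - Q)/2 = -3 - Q/2)
-141*(m(-1 + 0) + 118) = -141*((-3 - (-1 + 0)/2) + 118) = -141*((-3 - ½*(-1)) + 118) = -141*((-3 + ½) + 118) = -141*(-5/2 + 118) = -141*231/2 = -32571/2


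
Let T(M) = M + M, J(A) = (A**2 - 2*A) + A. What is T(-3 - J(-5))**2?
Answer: 4356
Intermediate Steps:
J(A) = A**2 - A
T(M) = 2*M
T(-3 - J(-5))**2 = (2*(-3 - (-5)*(-1 - 5)))**2 = (2*(-3 - (-5)*(-6)))**2 = (2*(-3 - 1*30))**2 = (2*(-3 - 30))**2 = (2*(-33))**2 = (-66)**2 = 4356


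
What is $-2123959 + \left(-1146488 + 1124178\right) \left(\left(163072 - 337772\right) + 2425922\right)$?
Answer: $-50226886779$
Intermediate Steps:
$-2123959 + \left(-1146488 + 1124178\right) \left(\left(163072 - 337772\right) + 2425922\right) = -2123959 - 22310 \left(\left(163072 - 337772\right) + 2425922\right) = -2123959 - 22310 \left(-174700 + 2425922\right) = -2123959 - 50224762820 = -50226886779$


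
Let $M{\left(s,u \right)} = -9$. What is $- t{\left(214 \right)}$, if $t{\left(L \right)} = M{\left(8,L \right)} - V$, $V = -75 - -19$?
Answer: $-47$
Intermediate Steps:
$V = -56$ ($V = -75 + \left(-14 + 33\right) = -75 + 19 = -56$)
$t{\left(L \right)} = 47$ ($t{\left(L \right)} = -9 - -56 = -9 + 56 = 47$)
$- t{\left(214 \right)} = \left(-1\right) 47 = -47$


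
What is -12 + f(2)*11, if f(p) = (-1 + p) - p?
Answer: -23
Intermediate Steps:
f(p) = -1
-12 + f(2)*11 = -12 - 1*11 = -12 - 11 = -23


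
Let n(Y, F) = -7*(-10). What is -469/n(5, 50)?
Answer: -67/10 ≈ -6.7000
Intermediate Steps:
n(Y, F) = 70
-469/n(5, 50) = -469/70 = -469*1/70 = -67/10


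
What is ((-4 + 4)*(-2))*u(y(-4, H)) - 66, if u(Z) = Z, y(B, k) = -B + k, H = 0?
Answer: -66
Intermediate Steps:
y(B, k) = k - B
((-4 + 4)*(-2))*u(y(-4, H)) - 66 = ((-4 + 4)*(-2))*(0 - 1*(-4)) - 66 = (0*(-2))*(0 + 4) - 66 = 0*4 - 66 = 0 - 66 = -66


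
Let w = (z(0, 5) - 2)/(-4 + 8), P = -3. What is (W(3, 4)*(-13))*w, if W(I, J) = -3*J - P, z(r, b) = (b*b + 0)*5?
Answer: 14391/4 ≈ 3597.8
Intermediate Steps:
z(r, b) = 5*b² (z(r, b) = (b² + 0)*5 = b²*5 = 5*b²)
W(I, J) = 3 - 3*J (W(I, J) = -3*J - 1*(-3) = -3*J + 3 = 3 - 3*J)
w = 123/4 (w = (5*5² - 2)/(-4 + 8) = (5*25 - 2)/4 = (125 - 2)*(¼) = 123*(¼) = 123/4 ≈ 30.750)
(W(3, 4)*(-13))*w = ((3 - 3*4)*(-13))*(123/4) = ((3 - 12)*(-13))*(123/4) = -9*(-13)*(123/4) = 117*(123/4) = 14391/4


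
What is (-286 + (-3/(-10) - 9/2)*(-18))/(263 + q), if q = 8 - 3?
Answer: -263/335 ≈ -0.78507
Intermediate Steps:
q = 5
(-286 + (-3/(-10) - 9/2)*(-18))/(263 + q) = (-286 + (-3/(-10) - 9/2)*(-18))/(263 + 5) = (-286 + (-3*(-1/10) - 9*1/2)*(-18))/268 = (-286 + (3/10 - 9/2)*(-18))*(1/268) = (-286 - 21/5*(-18))*(1/268) = (-286 + 378/5)*(1/268) = -1052/5*1/268 = -263/335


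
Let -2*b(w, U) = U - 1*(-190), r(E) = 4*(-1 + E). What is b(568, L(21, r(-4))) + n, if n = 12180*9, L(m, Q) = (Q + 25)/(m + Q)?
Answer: 219045/2 ≈ 1.0952e+5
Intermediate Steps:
r(E) = -4 + 4*E
L(m, Q) = (25 + Q)/(Q + m)
b(w, U) = -95 - U/2 (b(w, U) = -(U - 1*(-190))/2 = -(U + 190)/2 = -(190 + U)/2 = -95 - U/2)
n = 109620
b(568, L(21, r(-4))) + n = (-95 - (25 + (-4 + 4*(-4)))/(2*((-4 + 4*(-4)) + 21))) + 109620 = (-95 - (25 + (-4 - 16))/(2*((-4 - 16) + 21))) + 109620 = (-95 - (25 - 20)/(2*(-20 + 21))) + 109620 = (-95 - 5/(2*1)) + 109620 = (-95 - 5/2) + 109620 = -195/2 + 109620 = 219045/2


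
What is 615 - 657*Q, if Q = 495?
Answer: -324600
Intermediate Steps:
615 - 657*Q = 615 - 657*495 = 615 - 325215 = -324600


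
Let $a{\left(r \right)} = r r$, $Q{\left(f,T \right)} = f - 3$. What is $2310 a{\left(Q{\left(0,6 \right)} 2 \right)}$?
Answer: $83160$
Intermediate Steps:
$Q{\left(f,T \right)} = -3 + f$
$a{\left(r \right)} = r^{2}$
$2310 a{\left(Q{\left(0,6 \right)} 2 \right)} = 2310 \left(\left(-3 + 0\right) 2\right)^{2} = 2310 \left(\left(-3\right) 2\right)^{2} = 2310 \left(-6\right)^{2} = 2310 \cdot 36 = 83160$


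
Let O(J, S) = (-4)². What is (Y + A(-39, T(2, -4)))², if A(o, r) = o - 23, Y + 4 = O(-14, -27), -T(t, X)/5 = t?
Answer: 2500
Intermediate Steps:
O(J, S) = 16
T(t, X) = -5*t
Y = 12 (Y = -4 + 16 = 12)
A(o, r) = -23 + o
(Y + A(-39, T(2, -4)))² = (12 + (-23 - 39))² = (12 - 62)² = (-50)² = 2500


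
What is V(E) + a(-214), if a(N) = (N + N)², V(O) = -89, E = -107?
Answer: 183095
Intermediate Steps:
a(N) = 4*N² (a(N) = (2*N)² = 4*N²)
V(E) + a(-214) = -89 + 4*(-214)² = -89 + 4*45796 = -89 + 183184 = 183095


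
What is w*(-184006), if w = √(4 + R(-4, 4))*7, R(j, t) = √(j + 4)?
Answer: -2576084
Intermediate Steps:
R(j, t) = √(4 + j)
w = 14 (w = √(4 + √(4 - 4))*7 = √(4 + √0)*7 = √(4 + 0)*7 = √4*7 = 2*7 = 14)
w*(-184006) = 14*(-184006) = -2576084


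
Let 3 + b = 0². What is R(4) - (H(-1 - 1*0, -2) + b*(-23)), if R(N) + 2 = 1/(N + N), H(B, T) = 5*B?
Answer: -527/8 ≈ -65.875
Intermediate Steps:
R(N) = -2 + 1/(2*N) (R(N) = -2 + 1/(N + N) = -2 + 1/(2*N))
b = -3 (b = -3 + 0² = -3 + 0 = -3)
R(4) - (H(-1 - 1*0, -2) + b*(-23)) = (-2 + (½)/4) - (5*(-1 - 1*0) - 3*(-23)) = (-2 + (½)*(¼)) - (5*(-1 + 0) + 69) = (-2 + ⅛) - (5*(-1) + 69) = -15/8 - (-5 + 69) = -15/8 - 1*64 = -15/8 - 64 = -527/8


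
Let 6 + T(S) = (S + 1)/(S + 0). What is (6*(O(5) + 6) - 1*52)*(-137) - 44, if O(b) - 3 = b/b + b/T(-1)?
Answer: -455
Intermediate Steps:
T(S) = -6 + (1 + S)/S (T(S) = -6 + (S + 1)/(S + 0) = -6 + (1 + S)/S)
O(b) = 4 - b/6 (O(b) = 3 + (b/b + b/(-5 + 1/(-1))) = 3 + (1 + b/(-5 - 1)) = 3 + (1 + b/(-6)) = 3 + (1 + b*(-⅙)) = 3 + (1 - b/6) = 4 - b/6)
(6*(O(5) + 6) - 1*52)*(-137) - 44 = (6*((4 - ⅙*5) + 6) - 1*52)*(-137) - 44 = (6*((4 - ⅚) + 6) - 52)*(-137) - 44 = (6*(19/6 + 6) - 52)*(-137) - 44 = (6*(55/6) - 52)*(-137) - 44 = (55 - 52)*(-137) - 44 = 3*(-137) - 44 = -411 - 44 = -455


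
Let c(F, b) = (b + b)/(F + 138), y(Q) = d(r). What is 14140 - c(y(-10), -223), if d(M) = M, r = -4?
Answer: 947603/67 ≈ 14143.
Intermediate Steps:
y(Q) = -4
c(F, b) = 2*b/(138 + F) (c(F, b) = (2*b)/(138 + F) = 2*b/(138 + F))
14140 - c(y(-10), -223) = 14140 - 2*(-223)/(138 - 4) = 14140 - 2*(-223)/134 = 14140 - 1*(-223/67) = 14140 + 223/67 = 947603/67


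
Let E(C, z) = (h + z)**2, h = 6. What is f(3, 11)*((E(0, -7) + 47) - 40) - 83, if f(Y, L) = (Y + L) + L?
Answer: 117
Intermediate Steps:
f(Y, L) = Y + 2*L (f(Y, L) = (L + Y) + L = Y + 2*L)
E(C, z) = (6 + z)**2
f(3, 11)*((E(0, -7) + 47) - 40) - 83 = (3 + 2*11)*(((6 - 7)**2 + 47) - 40) - 83 = (3 + 22)*(((-1)**2 + 47) - 40) - 83 = 25*((1 + 47) - 40) - 83 = 25*(48 - 40) - 83 = 25*8 - 83 = 200 - 83 = 117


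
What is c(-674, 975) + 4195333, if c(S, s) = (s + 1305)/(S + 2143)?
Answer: 6162946457/1469 ≈ 4.1953e+6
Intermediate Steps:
c(S, s) = (1305 + s)/(2143 + S)
c(-674, 975) + 4195333 = (1305 + 975)/(2143 - 674) + 4195333 = 2280/1469 + 4195333 = 6162946457/1469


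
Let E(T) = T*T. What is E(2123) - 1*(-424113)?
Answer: 4931242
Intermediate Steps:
E(T) = T**2
E(2123) - 1*(-424113) = 2123**2 - 1*(-424113) = 4507129 + 424113 = 4931242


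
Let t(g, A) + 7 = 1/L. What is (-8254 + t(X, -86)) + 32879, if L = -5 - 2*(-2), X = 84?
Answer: 24617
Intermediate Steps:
L = -1 (L = -5 + 4 = -1)
t(g, A) = -8 (t(g, A) = -7 + 1/(-1) = -7 - 1 = -8)
(-8254 + t(X, -86)) + 32879 = (-8254 - 8) + 32879 = -8262 + 32879 = 24617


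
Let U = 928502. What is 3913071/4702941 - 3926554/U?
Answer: -2472176257612/727781687397 ≈ -3.3969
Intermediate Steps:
3913071/4702941 - 3926554/U = 3913071/4702941 - 3926554/928502 = 3913071*(1/4702941) - 3926554*1/928502 = 1304357/1567647 - 1963277/464251 = -2472176257612/727781687397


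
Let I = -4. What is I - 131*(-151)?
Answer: 19777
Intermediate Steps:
I - 131*(-151) = -4 - 131*(-151) = -4 + 19781 = 19777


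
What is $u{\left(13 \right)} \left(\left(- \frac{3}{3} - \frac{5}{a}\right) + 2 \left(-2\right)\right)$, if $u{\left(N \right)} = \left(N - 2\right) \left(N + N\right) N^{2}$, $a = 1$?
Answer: $-483340$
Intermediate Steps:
$u{\left(N \right)} = 2 N^{3} \left(-2 + N\right)$ ($u{\left(N \right)} = \left(-2 + N\right) 2 N N^{2} = 2 N \left(-2 + N\right) N^{2} = 2 N^{3} \left(-2 + N\right)$)
$u{\left(13 \right)} \left(\left(- \frac{3}{3} - \frac{5}{a}\right) + 2 \left(-2\right)\right) = 2 \cdot 13^{3} \left(-2 + 13\right) \left(\left(- \frac{3}{3} - \frac{5}{1}\right) + 2 \left(-2\right)\right) = 2 \cdot 2197 \cdot 11 \left(\left(\left(-3\right) \frac{1}{3} - 5\right) - 4\right) = 48334 \left(\left(-1 - 5\right) - 4\right) = 48334 \left(-6 - 4\right) = 48334 \left(-10\right) = -483340$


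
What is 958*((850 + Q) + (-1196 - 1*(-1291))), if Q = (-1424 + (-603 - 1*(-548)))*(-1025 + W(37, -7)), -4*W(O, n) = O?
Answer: 2932631037/2 ≈ 1.4663e+9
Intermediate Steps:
W(O, n) = -O/4
Q = 6118623/4 (Q = (-1424 + (-603 - 1*(-548)))*(-1025 - ¼*37) = (-1424 + (-603 + 548))*(-1025 - 37/4) = (-1424 - 55)*(-4137/4) = -1479*(-4137/4) = 6118623/4 ≈ 1.5297e+6)
958*((850 + Q) + (-1196 - 1*(-1291))) = 958*((850 + 6118623/4) + (-1196 - 1*(-1291))) = 958*(6122023/4 + (-1196 + 1291)) = 958*(6122023/4 + 95) = 958*(6122403/4) = 2932631037/2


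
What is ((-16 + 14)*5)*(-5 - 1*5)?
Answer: 100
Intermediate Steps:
((-16 + 14)*5)*(-5 - 1*5) = (-2*5)*(-5 - 5) = -10*(-10) = 100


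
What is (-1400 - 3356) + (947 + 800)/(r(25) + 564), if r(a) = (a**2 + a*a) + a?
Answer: -8744537/1839 ≈ -4755.0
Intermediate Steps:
r(a) = a + 2*a**2 (r(a) = (a**2 + a**2) + a = 2*a**2 + a = a + 2*a**2)
(-1400 - 3356) + (947 + 800)/(r(25) + 564) = (-1400 - 3356) + (947 + 800)/(25*(1 + 2*25) + 564) = -4756 + 1747/(25*(1 + 50) + 564) = -4756 + 1747/(25*51 + 564) = -4756 + 1747/(1275 + 564) = -4756 + 1747/1839 = -8744537/1839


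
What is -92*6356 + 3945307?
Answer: 3360555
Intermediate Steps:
-92*6356 + 3945307 = -584752 + 3945307 = 3360555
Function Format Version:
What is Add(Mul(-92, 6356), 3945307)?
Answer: 3360555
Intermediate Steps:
Add(Mul(-92, 6356), 3945307) = Add(-584752, 3945307) = 3360555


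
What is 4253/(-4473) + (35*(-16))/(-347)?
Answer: 1029089/1552131 ≈ 0.66302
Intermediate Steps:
4253/(-4473) + (35*(-16))/(-347) = 4253*(-1/4473) - 560*(-1/347) = -4253/4473 + 560/347 = 1029089/1552131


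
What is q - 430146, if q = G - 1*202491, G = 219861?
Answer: -412776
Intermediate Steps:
q = 17370 (q = 219861 - 1*202491 = 219861 - 202491 = 17370)
q - 430146 = 17370 - 430146 = -412776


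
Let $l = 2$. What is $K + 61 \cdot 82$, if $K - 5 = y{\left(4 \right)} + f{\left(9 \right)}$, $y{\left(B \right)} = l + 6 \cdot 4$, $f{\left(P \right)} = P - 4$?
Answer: $5038$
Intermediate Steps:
$f{\left(P \right)} = -4 + P$ ($f{\left(P \right)} = P - 4 = -4 + P$)
$y{\left(B \right)} = 26$ ($y{\left(B \right)} = 2 + 6 \cdot 4 = 2 + 24 = 26$)
$K = 36$ ($K = 5 + \left(26 + \left(-4 + 9\right)\right) = 5 + \left(26 + 5\right) = 5 + 31 = 36$)
$K + 61 \cdot 82 = 36 + 61 \cdot 82 = 36 + 5002 = 5038$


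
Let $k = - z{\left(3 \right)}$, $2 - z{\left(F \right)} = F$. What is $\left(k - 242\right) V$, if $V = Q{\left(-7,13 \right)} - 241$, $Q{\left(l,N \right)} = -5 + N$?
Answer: $56153$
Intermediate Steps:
$V = -233$ ($V = \left(-5 + 13\right) - 241 = 8 - 241 = -233$)
$z{\left(F \right)} = 2 - F$
$k = 1$ ($k = - (2 - 3) = \left(-1\right) \left(-1\right) = 1$)
$\left(k - 242\right) V = \left(1 - 242\right) \left(-233\right) = \left(-241\right) \left(-233\right) = 56153$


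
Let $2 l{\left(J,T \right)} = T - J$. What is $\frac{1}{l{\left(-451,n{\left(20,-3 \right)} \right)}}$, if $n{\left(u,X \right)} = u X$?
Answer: $\frac{2}{391} \approx 0.0051151$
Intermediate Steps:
$n{\left(u,X \right)} = X u$
$l{\left(J,T \right)} = \frac{T}{2} - \frac{J}{2}$ ($l{\left(J,T \right)} = \frac{T - J}{2} = \frac{T}{2} - \frac{J}{2}$)
$\frac{1}{l{\left(-451,n{\left(20,-3 \right)} \right)}} = \frac{1}{\frac{\left(-3\right) 20}{2} - - \frac{451}{2}} = \frac{1}{\frac{1}{2} \left(-60\right) + \frac{451}{2}} = \frac{1}{-30 + \frac{451}{2}} = \frac{1}{\frac{391}{2}} = \frac{2}{391}$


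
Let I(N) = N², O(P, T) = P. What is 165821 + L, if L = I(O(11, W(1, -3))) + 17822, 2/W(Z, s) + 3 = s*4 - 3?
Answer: 183764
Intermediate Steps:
W(Z, s) = 2/(-6 + 4*s) (W(Z, s) = 2/(-3 + (s*4 - 3)) = 2/(-3 + (4*s - 3)) = 2/(-3 + (-3 + 4*s)) = 2/(-6 + 4*s))
L = 17943 (L = 11² + 17822 = 121 + 17822 = 17943)
165821 + L = 165821 + 17943 = 183764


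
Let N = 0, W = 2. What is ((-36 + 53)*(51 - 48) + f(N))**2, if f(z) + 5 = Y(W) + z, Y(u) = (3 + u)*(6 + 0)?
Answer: 5776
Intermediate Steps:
Y(u) = 18 + 6*u (Y(u) = (3 + u)*6 = 18 + 6*u)
f(z) = 25 + z (f(z) = -5 + ((18 + 6*2) + z) = -5 + ((18 + 12) + z) = -5 + (30 + z) = 25 + z)
((-36 + 53)*(51 - 48) + f(N))**2 = ((-36 + 53)*(51 - 48) + (25 + 0))**2 = (17*3 + 25)**2 = (51 + 25)**2 = 76**2 = 5776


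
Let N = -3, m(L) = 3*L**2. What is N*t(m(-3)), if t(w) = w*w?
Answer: -2187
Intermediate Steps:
t(w) = w**2
N*t(m(-3)) = -3*(3*(-3)**2)**2 = -3*(3*9)**2 = -3*27**2 = -3*729 = -2187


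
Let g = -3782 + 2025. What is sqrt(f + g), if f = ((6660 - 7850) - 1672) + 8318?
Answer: 3*sqrt(411) ≈ 60.819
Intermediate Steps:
g = -1757
f = 5456 (f = (-1190 - 1672) + 8318 = -2862 + 8318 = 5456)
sqrt(f + g) = sqrt(5456 - 1757) = sqrt(3699) = 3*sqrt(411)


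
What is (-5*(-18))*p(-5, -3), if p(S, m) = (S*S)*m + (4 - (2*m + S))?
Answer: -5400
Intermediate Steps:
p(S, m) = 4 - S - 2*m + m*S² (p(S, m) = S²*m + (4 - (S + 2*m)) = m*S² + (4 + (-S - 2*m)) = m*S² + (4 - S - 2*m) = 4 - S - 2*m + m*S²)
(-5*(-18))*p(-5, -3) = (-5*(-18))*(4 - 1*(-5) - 2*(-3) - 3*(-5)²) = 90*(4 + 5 + 6 - 3*25) = 90*(4 + 5 + 6 - 75) = 90*(-60) = -5400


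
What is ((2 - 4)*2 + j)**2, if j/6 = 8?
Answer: 1936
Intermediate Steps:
j = 48 (j = 6*8 = 48)
((2 - 4)*2 + j)**2 = ((2 - 4)*2 + 48)**2 = (-2*2 + 48)**2 = (-4 + 48)**2 = 44**2 = 1936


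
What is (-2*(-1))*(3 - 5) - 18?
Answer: -22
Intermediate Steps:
(-2*(-1))*(3 - 5) - 18 = 2*(-2) - 18 = -4 - 18 = -22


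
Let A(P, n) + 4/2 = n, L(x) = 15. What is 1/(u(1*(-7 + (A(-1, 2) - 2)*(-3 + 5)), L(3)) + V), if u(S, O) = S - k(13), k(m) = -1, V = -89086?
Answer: -1/89096 ≈ -1.1224e-5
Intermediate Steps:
A(P, n) = -2 + n
u(S, O) = 1 + S (u(S, O) = S - 1*(-1) = S + 1 = 1 + S)
1/(u(1*(-7 + (A(-1, 2) - 2)*(-3 + 5)), L(3)) + V) = 1/((1 + 1*(-7 + ((-2 + 2) - 2)*(-3 + 5))) - 89086) = 1/((1 + 1*(-7 + (0 - 2)*2)) - 89086) = 1/((1 + 1*(-7 - 2*2)) - 89086) = 1/((1 + 1*(-7 - 4)) - 89086) = 1/((1 + 1*(-11)) - 89086) = 1/((1 - 11) - 89086) = 1/(-10 - 89086) = 1/(-89096) = -1/89096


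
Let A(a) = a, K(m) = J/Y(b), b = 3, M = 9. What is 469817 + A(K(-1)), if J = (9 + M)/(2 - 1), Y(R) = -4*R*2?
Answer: 1879265/4 ≈ 4.6982e+5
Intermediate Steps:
Y(R) = -8*R
J = 18 (J = (9 + 9)/(2 - 1) = 18/1 = 18*1 = 18)
K(m) = -¾ (K(m) = 18/((-8*3)) = 18/(-24) = 18*(-1/24) = -¾)
469817 + A(K(-1)) = 469817 - ¾ = 1879265/4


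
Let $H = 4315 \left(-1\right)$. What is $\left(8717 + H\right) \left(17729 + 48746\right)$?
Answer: $292622950$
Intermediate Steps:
$H = -4315$
$\left(8717 + H\right) \left(17729 + 48746\right) = \left(8717 - 4315\right) \left(17729 + 48746\right) = 4402 \cdot 66475 = 292622950$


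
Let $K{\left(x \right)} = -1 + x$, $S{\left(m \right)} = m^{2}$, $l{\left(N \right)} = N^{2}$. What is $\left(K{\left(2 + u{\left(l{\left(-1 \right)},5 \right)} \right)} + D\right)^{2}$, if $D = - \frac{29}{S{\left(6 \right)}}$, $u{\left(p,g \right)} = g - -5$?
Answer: $\frac{134689}{1296} \approx 103.93$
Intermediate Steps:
$u{\left(p,g \right)} = 5 + g$ ($u{\left(p,g \right)} = g + 5 = 5 + g$)
$D = - \frac{29}{36}$ ($D = - \frac{29}{6^{2}} = - \frac{29}{36} \approx -0.80556$)
$\left(K{\left(2 + u{\left(l{\left(-1 \right)},5 \right)} \right)} + D\right)^{2} = \left(\left(-1 + \left(2 + \left(5 + 5\right)\right)\right) - \frac{29}{36}\right)^{2} = \left(\left(-1 + \left(2 + 10\right)\right) - \frac{29}{36}\right)^{2} = \left(\left(-1 + 12\right) - \frac{29}{36}\right)^{2} = \left(11 - \frac{29}{36}\right)^{2} = \left(\frac{367}{36}\right)^{2} = \frac{134689}{1296}$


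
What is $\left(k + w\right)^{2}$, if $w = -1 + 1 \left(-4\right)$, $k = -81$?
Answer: $7396$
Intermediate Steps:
$w = -5$ ($w = -1 - 4 = -5$)
$\left(k + w\right)^{2} = \left(-81 - 5\right)^{2} = \left(-86\right)^{2} = 7396$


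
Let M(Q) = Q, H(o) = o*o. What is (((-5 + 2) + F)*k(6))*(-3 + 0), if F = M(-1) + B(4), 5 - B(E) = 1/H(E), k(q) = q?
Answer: -135/8 ≈ -16.875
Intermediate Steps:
H(o) = o**2
B(E) = 5 - 1/E**2 (B(E) = 5 - 1/(E**2) = 5 - 1/E**2)
F = 63/16 (F = -1 + (5 - 1/4**2) = -1 + (5 - 1*1/16) = -1 + (5 - 1/16) = -1 + 79/16 = 63/16 ≈ 3.9375)
(((-5 + 2) + F)*k(6))*(-3 + 0) = (((-5 + 2) + 63/16)*6)*(-3 + 0) = ((-3 + 63/16)*6)*(-3) = ((15/16)*6)*(-3) = (45/8)*(-3) = -135/8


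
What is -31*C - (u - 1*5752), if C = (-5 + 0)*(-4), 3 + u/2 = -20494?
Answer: 46126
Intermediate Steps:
u = -40994 (u = -6 + 2*(-20494) = -6 - 40988 = -40994)
C = 20 (C = -5*(-4) = 20)
-31*C - (u - 1*5752) = -31*20 - (-40994 - 1*5752) = -620 - (-40994 - 5752) = -620 - 1*(-46746) = -620 + 46746 = 46126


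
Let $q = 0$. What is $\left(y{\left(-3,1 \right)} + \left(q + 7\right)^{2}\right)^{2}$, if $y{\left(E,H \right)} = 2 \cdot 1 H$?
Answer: $2601$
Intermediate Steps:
$y{\left(E,H \right)} = 2 H$
$\left(y{\left(-3,1 \right)} + \left(q + 7\right)^{2}\right)^{2} = \left(2 \cdot 1 + \left(0 + 7\right)^{2}\right)^{2} = \left(2 + 7^{2}\right)^{2} = \left(2 + 49\right)^{2} = 51^{2} = 2601$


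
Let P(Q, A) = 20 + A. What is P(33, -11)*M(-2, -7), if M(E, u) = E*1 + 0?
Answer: -18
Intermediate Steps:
M(E, u) = E (M(E, u) = E + 0 = E)
P(33, -11)*M(-2, -7) = (20 - 11)*(-2) = 9*(-2) = -18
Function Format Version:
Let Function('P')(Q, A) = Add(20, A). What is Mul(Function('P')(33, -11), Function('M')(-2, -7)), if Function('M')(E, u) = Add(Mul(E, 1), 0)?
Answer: -18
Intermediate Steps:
Function('M')(E, u) = E (Function('M')(E, u) = Add(E, 0) = E)
Mul(Function('P')(33, -11), Function('M')(-2, -7)) = Mul(Add(20, -11), -2) = Mul(9, -2) = -18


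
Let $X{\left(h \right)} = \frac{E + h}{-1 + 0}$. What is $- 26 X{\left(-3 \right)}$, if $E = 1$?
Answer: $-52$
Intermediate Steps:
$X{\left(h \right)} = -1 - h$ ($X{\left(h \right)} = \frac{1 + h}{-1 + 0} = \frac{1 + h}{-1} = \left(1 + h\right) \left(-1\right) = -1 - h$)
$- 26 X{\left(-3 \right)} = - 26 \left(-1 - -3\right) = - 26 \left(-1 + 3\right) = \left(-26\right) 2 = -52$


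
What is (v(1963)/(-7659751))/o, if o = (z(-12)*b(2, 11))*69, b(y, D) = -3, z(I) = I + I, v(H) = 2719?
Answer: -2719/38053642968 ≈ -7.1452e-8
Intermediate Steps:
z(I) = 2*I
o = 4968 (o = ((2*(-12))*(-3))*69 = -24*(-3)*69 = 72*69 = 4968)
(v(1963)/(-7659751))/o = (2719/(-7659751))/4968 = (2719*(-1/7659751))*(1/4968) = -2719/7659751*1/4968 = -2719/38053642968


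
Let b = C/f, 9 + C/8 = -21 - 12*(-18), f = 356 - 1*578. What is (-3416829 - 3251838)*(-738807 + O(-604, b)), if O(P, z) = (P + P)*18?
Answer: 5071861355517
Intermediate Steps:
f = -222 (f = 356 - 578 = -222)
C = 1488 (C = -72 + 8*(-21 - 12*(-18)) = -72 + 8*(-21 + 216) = -72 + 8*195 = -72 + 1560 = 1488)
b = -248/37 (b = 1488/(-222) = 1488*(-1/222) = -248/37 ≈ -6.7027)
O(P, z) = 36*P (O(P, z) = (2*P)*18 = 36*P)
(-3416829 - 3251838)*(-738807 + O(-604, b)) = (-3416829 - 3251838)*(-738807 + 36*(-604)) = -6668667*(-738807 - 21744) = -6668667*(-760551) = 5071861355517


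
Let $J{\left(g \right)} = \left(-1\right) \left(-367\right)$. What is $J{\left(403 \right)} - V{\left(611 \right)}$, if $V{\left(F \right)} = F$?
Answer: $-244$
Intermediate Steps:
$J{\left(g \right)} = 367$
$J{\left(403 \right)} - V{\left(611 \right)} = 367 - 611 = -244$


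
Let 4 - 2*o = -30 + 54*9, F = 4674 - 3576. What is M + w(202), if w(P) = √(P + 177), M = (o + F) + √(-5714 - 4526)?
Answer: 872 + √379 + 32*I*√10 ≈ 891.47 + 101.19*I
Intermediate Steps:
F = 1098
o = -226 (o = 2 - (-30 + 54*9)/2 = 2 - (-30 + 486)/2 = 2 - ½*456 = 2 - 228 = -226)
M = 872 + 32*I*√10 (M = (-226 + 1098) + √(-5714 - 4526) = 872 + √(-10240) = 872 + 32*I*√10 ≈ 872.0 + 101.19*I)
w(P) = √(177 + P)
M + w(202) = (872 + 32*I*√10) + √(177 + 202) = (872 + 32*I*√10) + √379 = 872 + √379 + 32*I*√10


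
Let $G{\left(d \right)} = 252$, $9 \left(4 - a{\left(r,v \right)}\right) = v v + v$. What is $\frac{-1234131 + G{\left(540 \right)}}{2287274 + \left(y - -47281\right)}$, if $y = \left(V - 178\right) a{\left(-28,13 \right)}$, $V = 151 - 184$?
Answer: $- \frac{11104911}{21041801} \approx -0.52775$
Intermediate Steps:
$a{\left(r,v \right)} = 4 - \frac{v}{9} - \frac{v^{2}}{9}$ ($a{\left(r,v \right)} = 4 - \frac{v v + v}{9} = 4 - \frac{v^{2} + v}{9} = 4 - \frac{v + v^{2}}{9} = 4 - \left(\frac{v}{9} + \frac{v^{2}}{9}\right) = 4 - \frac{v}{9} - \frac{v^{2}}{9}$)
$V = -33$ ($V = 151 - 184 = -33$)
$y = \frac{30806}{9}$ ($y = \left(-33 - 178\right) \left(4 - \frac{13}{9} - \frac{13^{2}}{9}\right) = - 211 \left(4 - \frac{13}{9} - \frac{169}{9}\right) = \left(-211\right) \left(- \frac{146}{9}\right) = \frac{30806}{9} \approx 3422.9$)
$\frac{-1234131 + G{\left(540 \right)}}{2287274 + \left(y - -47281\right)} = \frac{-1234131 + 252}{2287274 + \left(\frac{30806}{9} - -47281\right)} = - \frac{1233879}{2287274 + \left(\frac{30806}{9} + 47281\right)} = - \frac{1233879}{2287274 + \frac{456335}{9}} = - \frac{1233879}{\frac{21041801}{9}} = \left(-1233879\right) \frac{9}{21041801} = - \frac{11104911}{21041801}$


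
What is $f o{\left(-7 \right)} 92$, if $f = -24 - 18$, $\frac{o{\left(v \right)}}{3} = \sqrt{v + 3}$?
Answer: $- 23184 i \approx - 23184.0 i$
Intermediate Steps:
$o{\left(v \right)} = 3 \sqrt{3 + v}$ ($o{\left(v \right)} = 3 \sqrt{v + 3} = 3 \sqrt{3 + v}$)
$f = -42$
$f o{\left(-7 \right)} 92 = - 42 \cdot 3 \sqrt{3 - 7} \cdot 92 = - 42 \cdot 3 \sqrt{-4} \cdot 92 = - 42 \cdot 3 \cdot 2 i 92 = - 42 \cdot 6 i 92 = - 252 i 92 = - 23184 i$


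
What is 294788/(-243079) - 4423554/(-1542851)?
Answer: 620459122178/375034678229 ≈ 1.6544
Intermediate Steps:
294788/(-243079) - 4423554/(-1542851) = 294788*(-1/243079) - 4423554*(-1/1542851) = -294788/243079 + 4423554/1542851 = 620459122178/375034678229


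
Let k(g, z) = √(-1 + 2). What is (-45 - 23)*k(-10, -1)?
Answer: -68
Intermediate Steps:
k(g, z) = 1 (k(g, z) = √1 = 1)
(-45 - 23)*k(-10, -1) = (-45 - 23)*1 = -68*1 = -68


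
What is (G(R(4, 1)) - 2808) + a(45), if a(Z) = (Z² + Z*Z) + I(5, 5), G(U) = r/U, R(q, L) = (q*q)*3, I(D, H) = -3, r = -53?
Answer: 59419/48 ≈ 1237.9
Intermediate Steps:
R(q, L) = 3*q² (R(q, L) = q²*3 = 3*q²)
G(U) = -53/U
a(Z) = -3 + 2*Z² (a(Z) = (Z² + Z*Z) - 3 = (Z² + Z²) - 3 = 2*Z² - 3 = -3 + 2*Z²)
(G(R(4, 1)) - 2808) + a(45) = (-53/(3*4²) - 2808) + (-3 + 2*45²) = (-53/(3*16) - 2808) + (-3 + 2*2025) = (-53/48 - 2808) + (-3 + 4050) = (-53*1/48 - 2808) + 4047 = (-53/48 - 2808) + 4047 = -134837/48 + 4047 = 59419/48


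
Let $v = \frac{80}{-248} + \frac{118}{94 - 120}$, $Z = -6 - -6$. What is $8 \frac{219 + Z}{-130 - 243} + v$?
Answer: $- \frac{1436763}{150319} \approx -9.5581$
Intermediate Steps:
$Z = 0$ ($Z = -6 + 6 = 0$)
$v = - \frac{1959}{403}$ ($v = 80 \left(- \frac{1}{248}\right) + \frac{118}{-26} = - \frac{10}{31} + 118 \left(- \frac{1}{26}\right) = - \frac{10}{31} - \frac{59}{13} = - \frac{1959}{403} \approx -4.861$)
$8 \frac{219 + Z}{-130 - 243} + v = 8 \frac{219 + 0}{-130 - 243} - \frac{1959}{403} = 8 \frac{219}{-373} - \frac{1959}{403} = 8 \cdot 219 \left(- \frac{1}{373}\right) - \frac{1959}{403} = 8 \left(- \frac{219}{373}\right) - \frac{1959}{403} = - \frac{1752}{373} - \frac{1959}{403} = - \frac{1436763}{150319}$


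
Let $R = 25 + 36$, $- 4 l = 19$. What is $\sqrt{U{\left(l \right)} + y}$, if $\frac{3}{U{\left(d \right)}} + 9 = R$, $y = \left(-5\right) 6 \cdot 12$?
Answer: $\frac{i \sqrt{243321}}{26} \approx 18.972 i$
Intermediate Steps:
$l = - \frac{19}{4}$ ($l = \left(- \frac{1}{4}\right) 19 = - \frac{19}{4} \approx -4.75$)
$y = -360$ ($y = \left(-30\right) 12 = -360$)
$R = 61$
$U{\left(d \right)} = \frac{3}{52}$ ($U{\left(d \right)} = \frac{3}{-9 + 61} = \frac{3}{52}$)
$\sqrt{U{\left(l \right)} + y} = \sqrt{\frac{3}{52} - 360} = \sqrt{- \frac{18717}{52}} = \frac{i \sqrt{243321}}{26}$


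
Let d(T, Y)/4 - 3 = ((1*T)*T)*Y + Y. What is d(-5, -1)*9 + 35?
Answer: -793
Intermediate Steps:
d(T, Y) = 12 + 4*Y + 4*Y*T**2 (d(T, Y) = 12 + 4*(((1*T)*T)*Y + Y) = 12 + 4*((T*T)*Y + Y) = 12 + 4*(T**2*Y + Y) = 12 + 4*(Y*T**2 + Y) = 12 + 4*(Y + Y*T**2) = 12 + (4*Y + 4*Y*T**2) = 12 + 4*Y + 4*Y*T**2)
d(-5, -1)*9 + 35 = (12 + 4*(-1) + 4*(-1)*(-5)**2)*9 + 35 = (12 - 4 + 4*(-1)*25)*9 + 35 = (12 - 4 - 100)*9 + 35 = -92*9 + 35 = -828 + 35 = -793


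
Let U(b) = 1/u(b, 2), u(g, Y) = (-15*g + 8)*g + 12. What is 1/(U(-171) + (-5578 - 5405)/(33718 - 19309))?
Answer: -704393571/536912878 ≈ -1.3119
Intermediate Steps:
u(g, Y) = 12 + g*(8 - 15*g) (u(g, Y) = (8 - 15*g)*g + 12 = g*(8 - 15*g) + 12 = 12 + g*(8 - 15*g))
U(b) = 1/(12 - 15*b**2 + 8*b)
1/(U(-171) + (-5578 - 5405)/(33718 - 19309)) = 1/(1/(12 - 15*(-171)**2 + 8*(-171)) + (-5578 - 5405)/(33718 - 19309)) = 1/(1/(12 - 15*29241 - 1368) - 10983/14409) = 1/(1/(12 - 438615 - 1368) - 10983*1/14409) = 1/(1/(-439971) - 3661/4803) = 1/(-1/439971 - 3661/4803) = 1/(-536912878/704393571) = -704393571/536912878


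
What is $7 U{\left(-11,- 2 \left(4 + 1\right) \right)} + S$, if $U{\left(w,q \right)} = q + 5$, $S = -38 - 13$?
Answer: $-86$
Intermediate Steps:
$S = -51$ ($S = -38 - 13 = -51$)
$U{\left(w,q \right)} = 5 + q$
$7 U{\left(-11,- 2 \left(4 + 1\right) \right)} + S = 7 \left(5 - 2 \left(4 + 1\right)\right) - 51 = 7 \left(5 - 10\right) - 51 = 7 \left(-5\right) - 51 = -35 - 51 = -86$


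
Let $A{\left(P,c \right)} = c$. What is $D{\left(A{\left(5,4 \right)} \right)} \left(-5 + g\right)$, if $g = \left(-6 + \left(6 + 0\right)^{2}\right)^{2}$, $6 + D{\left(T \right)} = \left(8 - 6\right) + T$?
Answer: $0$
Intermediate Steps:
$D{\left(T \right)} = -4 + T$ ($D{\left(T \right)} = -6 + \left(\left(8 - 6\right) + T\right) = -6 + \left(2 + T\right) = -4 + T$)
$g = 900$ ($g = \left(-6 + 6^{2}\right)^{2} = \left(-6 + 36\right)^{2} = 30^{2} = 900$)
$D{\left(A{\left(5,4 \right)} \right)} \left(-5 + g\right) = \left(-4 + 4\right) \left(-5 + 900\right) = 0 \cdot 895 = 0$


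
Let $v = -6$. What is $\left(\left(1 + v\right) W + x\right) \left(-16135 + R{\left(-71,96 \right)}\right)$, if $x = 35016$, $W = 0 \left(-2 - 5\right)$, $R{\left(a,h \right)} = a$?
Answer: $-567469296$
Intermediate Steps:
$W = 0$ ($W = 0 \left(-7\right) = 0$)
$\left(\left(1 + v\right) W + x\right) \left(-16135 + R{\left(-71,96 \right)}\right) = \left(\left(1 - 6\right) 0 + 35016\right) \left(-16135 - 71\right) = \left(\left(-5\right) 0 + 35016\right) \left(-16206\right) = \left(0 + 35016\right) \left(-16206\right) = 35016 \left(-16206\right) = -567469296$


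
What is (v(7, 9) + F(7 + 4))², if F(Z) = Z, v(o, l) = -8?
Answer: 9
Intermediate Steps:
(v(7, 9) + F(7 + 4))² = (-8 + (7 + 4))² = (-8 + 11)² = 3² = 9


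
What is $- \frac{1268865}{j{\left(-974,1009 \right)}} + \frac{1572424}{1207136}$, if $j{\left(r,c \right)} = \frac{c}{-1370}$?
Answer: $\frac{37471794229511}{21750004} \approx 1.7228 \cdot 10^{6}$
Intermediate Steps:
$j{\left(r,c \right)} = - \frac{c}{1370}$ ($j{\left(r,c \right)} = c \left(- \frac{1}{1370}\right) = - \frac{c}{1370}$)
$- \frac{1268865}{j{\left(-974,1009 \right)}} + \frac{1572424}{1207136} = - \frac{1268865}{\left(- \frac{1}{1370}\right) 1009} + \frac{1572424}{1207136} = - \frac{1268865}{- \frac{1009}{1370}} + 1572424 \cdot \frac{1}{1207136} = \left(-1268865\right) \left(- \frac{1370}{1009}\right) + \frac{28079}{21556} = \frac{1738345050}{1009} + \frac{28079}{21556} = \frac{37471794229511}{21750004}$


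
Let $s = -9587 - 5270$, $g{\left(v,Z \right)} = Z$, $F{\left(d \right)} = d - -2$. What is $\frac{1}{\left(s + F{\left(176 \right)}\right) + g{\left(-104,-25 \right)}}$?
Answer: $- \frac{1}{14704} \approx -6.8009 \cdot 10^{-5}$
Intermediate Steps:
$F{\left(d \right)} = 2 + d$ ($F{\left(d \right)} = d + 2 = 2 + d$)
$s = -14857$ ($s = -9587 - 5270 = -14857$)
$\frac{1}{\left(s + F{\left(176 \right)}\right) + g{\left(-104,-25 \right)}} = \frac{1}{\left(-14857 + \left(2 + 176\right)\right) - 25} = \frac{1}{\left(-14857 + 178\right) - 25} = \frac{1}{-14679 - 25} = \frac{1}{-14704} = - \frac{1}{14704}$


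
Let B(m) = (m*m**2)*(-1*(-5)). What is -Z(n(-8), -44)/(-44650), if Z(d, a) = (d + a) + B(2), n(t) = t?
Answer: -6/22325 ≈ -0.00026876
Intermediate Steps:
B(m) = 5*m**3 (B(m) = m**3*5 = 5*m**3)
Z(d, a) = 40 + a + d (Z(d, a) = (d + a) + 5*2**3 = (a + d) + 5*8 = (a + d) + 40 = 40 + a + d)
-Z(n(-8), -44)/(-44650) = -(40 - 44 - 8)/(-44650) = -(-12)*(-1)/44650 = -1*6/22325 = -6/22325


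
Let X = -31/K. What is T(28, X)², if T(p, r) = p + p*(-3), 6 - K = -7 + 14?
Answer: 3136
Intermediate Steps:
K = -1 (K = 6 - (-7 + 14) = 6 - 1*7 = 6 - 7 = -1)
X = 31 (X = -31/(-1) = -31*(-1) = 31)
T(p, r) = -2*p (T(p, r) = p - 3*p = -2*p)
T(28, X)² = (-2*28)² = (-56)² = 3136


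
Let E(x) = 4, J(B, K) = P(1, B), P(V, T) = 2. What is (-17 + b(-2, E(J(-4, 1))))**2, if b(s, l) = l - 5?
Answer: 324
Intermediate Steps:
J(B, K) = 2
b(s, l) = -5 + l
(-17 + b(-2, E(J(-4, 1))))**2 = (-17 + (-5 + 4))**2 = (-17 - 1)**2 = (-18)**2 = 324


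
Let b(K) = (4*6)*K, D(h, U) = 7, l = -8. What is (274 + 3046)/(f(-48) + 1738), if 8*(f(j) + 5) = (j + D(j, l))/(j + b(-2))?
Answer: 509952/266197 ≈ 1.9157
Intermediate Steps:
b(K) = 24*K
f(j) = -5 + (7 + j)/(8*(-48 + j)) (f(j) = -5 + ((j + 7)/(j + 24*(-2)))/8 = -5 + ((7 + j)/(j - 48))/8 = -5 + ((7 + j)/(-48 + j))/8 = -5 + (7 + j)/(8*(-48 + j)))
(274 + 3046)/(f(-48) + 1738) = (274 + 3046)/((1927 - 39*(-48))/(8*(-48 - 48)) + 1738) = 3320/((⅛)*(1927 + 1872)/(-96) + 1738) = 3320/((⅛)*(-1/96)*3799 + 1738) = 3320/(-3799/768 + 1738) = 3320/(1330985/768) = 3320*(768/1330985) = 509952/266197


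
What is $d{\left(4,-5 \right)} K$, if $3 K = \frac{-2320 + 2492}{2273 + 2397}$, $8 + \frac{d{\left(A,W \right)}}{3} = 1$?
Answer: $- \frac{602}{2335} \approx -0.25782$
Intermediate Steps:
$d{\left(A,W \right)} = -21$ ($d{\left(A,W \right)} = -24 + 3 \cdot 1 = -24 + 3 = -21$)
$K = \frac{86}{7005}$ ($K = \frac{\left(-2320 + 2492\right) \frac{1}{2273 + 2397}}{3} = \frac{172 \cdot \frac{1}{4670}}{3} = \frac{1}{3} \cdot \frac{86}{2335} = \frac{86}{7005} \approx 0.012277$)
$d{\left(4,-5 \right)} K = \left(-21\right) \frac{86}{7005} = - \frac{602}{2335}$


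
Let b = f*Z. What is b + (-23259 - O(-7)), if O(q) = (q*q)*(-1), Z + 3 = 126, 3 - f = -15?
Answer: -20996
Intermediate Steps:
f = 18 (f = 3 - 1*(-15) = 3 + 15 = 18)
Z = 123 (Z = -3 + 126 = 123)
O(q) = -q² (O(q) = q²*(-1) = -q²)
b = 2214 (b = 18*123 = 2214)
b + (-23259 - O(-7)) = 2214 + (-23259 - (-1)*(-7)²) = 2214 + (-23259 - (-1)*49) = 2214 + (-23259 - 1*(-49)) = 2214 + (-23259 + 49) = 2214 - 23210 = -20996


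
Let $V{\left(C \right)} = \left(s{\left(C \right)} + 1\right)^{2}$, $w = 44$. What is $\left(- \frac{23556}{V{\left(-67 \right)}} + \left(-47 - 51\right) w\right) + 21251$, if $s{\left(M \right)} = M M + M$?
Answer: $\frac{331376430775}{19562929} \approx 16939.0$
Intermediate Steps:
$s{\left(M \right)} = M + M^{2}$ ($s{\left(M \right)} = M^{2} + M = M + M^{2}$)
$V{\left(C \right)} = \left(1 + C \left(1 + C\right)\right)^{2}$ ($V{\left(C \right)} = \left(C \left(1 + C\right) + 1\right)^{2} = \left(1 + C \left(1 + C\right)\right)^{2}$)
$\left(- \frac{23556}{V{\left(-67 \right)}} + \left(-47 - 51\right) w\right) + 21251 = \left(- \frac{23556}{\left(1 - 67 \left(1 - 67\right)\right)^{2}} + \left(-47 - 51\right) 44\right) + 21251 = \left(- \frac{23556}{\left(1 - -4422\right)^{2}} - 4312\right) + 21251 = \left(- \frac{23556}{\left(1 + 4422\right)^{2}} - 4312\right) + 21251 = \left(- \frac{23556}{4423^{2}} - 4312\right) + 21251 = \left(- \frac{23556}{19562929} - 4312\right) + 21251 = - \frac{84355373404}{19562929} + 21251 = \frac{331376430775}{19562929}$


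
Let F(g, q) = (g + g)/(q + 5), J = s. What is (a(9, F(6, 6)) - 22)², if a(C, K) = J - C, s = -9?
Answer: 1600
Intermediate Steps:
J = -9
F(g, q) = 2*g/(5 + q) (F(g, q) = (2*g)/(5 + q) = 2*g/(5 + q))
a(C, K) = -9 - C
(a(9, F(6, 6)) - 22)² = ((-9 - 1*9) - 22)² = ((-9 - 9) - 22)² = (-18 - 22)² = (-40)² = 1600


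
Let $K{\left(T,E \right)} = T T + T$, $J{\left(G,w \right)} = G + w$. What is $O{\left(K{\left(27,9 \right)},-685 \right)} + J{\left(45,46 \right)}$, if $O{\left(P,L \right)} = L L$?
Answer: $469316$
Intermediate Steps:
$K{\left(T,E \right)} = T + T^{2}$ ($K{\left(T,E \right)} = T^{2} + T = T + T^{2}$)
$O{\left(P,L \right)} = L^{2}$
$O{\left(K{\left(27,9 \right)},-685 \right)} + J{\left(45,46 \right)} = \left(-685\right)^{2} + \left(45 + 46\right) = 469225 + 91 = 469316$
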